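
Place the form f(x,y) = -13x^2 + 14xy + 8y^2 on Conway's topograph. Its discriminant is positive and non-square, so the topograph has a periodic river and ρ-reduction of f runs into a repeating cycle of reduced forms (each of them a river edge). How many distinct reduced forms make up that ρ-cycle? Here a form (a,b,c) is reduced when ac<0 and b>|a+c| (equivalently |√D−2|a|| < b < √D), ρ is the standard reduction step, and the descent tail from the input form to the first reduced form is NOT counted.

D = 612, ⌊√D⌋ = 24
river: ρ → (8,18,-9)
river: ρ → (-9,18,8)
river: ρ → (8,14,-13)
river: ρ → (-13,12,9)
river: ρ → (9,24,-1)
river: ρ → (-1,24,9)
river: ρ → (9,12,-13)
river: ρ → (-13,14,8)
ρ-cycle length = 8 (tail of 0 descent steps not counted)

8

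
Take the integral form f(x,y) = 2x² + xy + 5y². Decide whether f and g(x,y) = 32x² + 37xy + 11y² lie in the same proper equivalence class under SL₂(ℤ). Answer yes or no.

D₁ = -39, D₂ = -39
f: reduced (well bottom): (2,1,5) with a≤c, −a<b≤a
g: translate: b→-27 (≡37 mod 64), so (32,37,11)→(32,-27,6)
g: flip: (32,-27,6)→(6,27,32)
g: translate: b→3 (≡27 mod 12), so (6,27,32)→(6,3,2)
g: flip: (6,3,2)→(2,-3,6)
g: translate: b→1 (≡-3 mod 4), so (2,-3,6)→(2,1,5)
g: reduced (well bottom): (2,1,5) with a≤c, −a<b≤a
reduced forms (2, 1, 5) vs (2, 1, 5) ⇒ equivalent

yes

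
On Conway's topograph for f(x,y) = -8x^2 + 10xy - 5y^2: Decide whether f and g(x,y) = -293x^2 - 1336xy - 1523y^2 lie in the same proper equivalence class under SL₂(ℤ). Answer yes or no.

D₁ = -60, D₂ = -60
f is negative-definite; reduce −f:
−f: translate: b→6 (≡-10 mod 16), so (8,-10,5)→(8,6,3)
−f: flip: (8,6,3)→(3,-6,8)
−f: translate: b→0 (≡-6 mod 6), so (3,-6,8)→(3,0,5)
−f: reduced (well bottom): (3,0,5) with a≤c, −a<b≤a
flip sign back: reduced form of f is (-3,0,-5)
g is negative-definite; reduce −g:
−g: translate: b→164 (≡1336 mod 586), so (293,1336,1523)→(293,164,23)
−g: flip: (293,164,23)→(23,-164,293)
−g: translate: b→20 (≡-164 mod 46), so (23,-164,293)→(23,20,5)
−g: flip: (23,20,5)→(5,-20,23)
−g: translate: b→0 (≡-20 mod 10), so (5,-20,23)→(5,0,3)
−g: flip: (5,0,3)→(3,0,5)
−g: reduced (well bottom): (3,0,5) with a≤c, −a<b≤a
flip sign back: reduced form of g is (-3,0,-5)
reduced forms (-3, 0, -5) vs (-3, 0, -5) ⇒ equivalent

yes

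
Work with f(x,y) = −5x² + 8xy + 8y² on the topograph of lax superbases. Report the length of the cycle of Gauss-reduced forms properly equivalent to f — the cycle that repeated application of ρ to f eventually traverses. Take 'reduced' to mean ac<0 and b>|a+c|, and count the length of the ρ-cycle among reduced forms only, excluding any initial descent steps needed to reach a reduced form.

D = 224, ⌊√D⌋ = 14
river: ρ → (8,8,-5)
river: ρ → (-5,12,4)
river: ρ → (4,12,-5)
river: ρ → (-5,8,8)
ρ-cycle length = 4 (tail of 0 descent steps not counted)

4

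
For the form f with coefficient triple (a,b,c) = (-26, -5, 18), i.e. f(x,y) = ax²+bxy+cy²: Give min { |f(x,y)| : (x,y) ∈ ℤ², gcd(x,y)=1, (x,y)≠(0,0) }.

descent: ρ → (18,41,-3)  [lands on river]
river: ρ → (-3,43,4)
river: ρ → (4,37,-33)
river: ρ → (-33,29,8)
river: ρ → (8,35,-21)
river: ρ → (-21,7,22)
river: ρ → (22,37,-6)
river: ρ → (-6,35,28)
river: ρ → (28,21,-13)
river: ρ → (-13,31,18)
closes: descent 1, river 10
min |a| on river = 3

3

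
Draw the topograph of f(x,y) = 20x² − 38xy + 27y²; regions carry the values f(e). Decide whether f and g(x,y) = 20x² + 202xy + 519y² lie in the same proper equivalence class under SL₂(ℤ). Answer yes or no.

D₁ = -716, D₂ = -716
f: translate: b→2 (≡-38 mod 40), so (20,-38,27)→(20,2,9)
f: flip: (20,2,9)→(9,-2,20)
f: reduced (well bottom): (9,-2,20) with a≤c, −a<b≤a
g: translate: b→2 (≡202 mod 40), so (20,202,519)→(20,2,9)
g: flip: (20,2,9)→(9,-2,20)
g: reduced (well bottom): (9,-2,20) with a≤c, −a<b≤a
reduced forms (9, -2, 20) vs (9, -2, 20) ⇒ equivalent

yes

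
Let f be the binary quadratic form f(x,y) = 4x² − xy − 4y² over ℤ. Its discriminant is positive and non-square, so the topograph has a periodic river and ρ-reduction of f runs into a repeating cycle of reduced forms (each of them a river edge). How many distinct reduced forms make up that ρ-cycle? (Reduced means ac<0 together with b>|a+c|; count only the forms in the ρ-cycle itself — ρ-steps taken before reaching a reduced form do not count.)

D = 65, ⌊√D⌋ = 8
descent: ρ → (-4,1,4)  [lands on river]
river: ρ → (4,7,-1)
river: ρ → (-1,7,4)
river: ρ → (4,1,-4)
river: ρ → (-4,7,1)
river: ρ → (1,7,-4)
ρ-cycle length = 6 (tail of 1 descent step not counted)

6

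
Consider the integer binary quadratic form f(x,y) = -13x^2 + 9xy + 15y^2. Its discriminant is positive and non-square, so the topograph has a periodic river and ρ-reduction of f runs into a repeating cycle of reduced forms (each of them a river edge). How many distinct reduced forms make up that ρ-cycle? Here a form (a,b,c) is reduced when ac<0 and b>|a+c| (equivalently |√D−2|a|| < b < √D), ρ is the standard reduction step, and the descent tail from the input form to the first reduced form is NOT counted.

D = 861, ⌊√D⌋ = 29
river: ρ → (15,21,-7)
river: ρ → (-7,21,15)
river: ρ → (15,9,-13)
river: ρ → (-13,17,11)
river: ρ → (11,27,-3)
river: ρ → (-3,27,11)
river: ρ → (11,17,-13)
river: ρ → (-13,9,15)
ρ-cycle length = 8 (tail of 0 descent steps not counted)

8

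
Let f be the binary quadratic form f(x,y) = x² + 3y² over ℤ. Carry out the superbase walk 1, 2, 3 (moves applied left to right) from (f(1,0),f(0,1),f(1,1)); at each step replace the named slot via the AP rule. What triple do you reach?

start (1,3,4) = (f(1,0),f(0,1),f(1,1))
replace slot 1: 2·(3+4) − 1 = 13 → (13,3,4)
replace slot 2: 2·(13+4) − 3 = 31 → (13,31,4)
replace slot 3: 2·(13+31) − 4 = 84 → (13,31,84)

13,31,84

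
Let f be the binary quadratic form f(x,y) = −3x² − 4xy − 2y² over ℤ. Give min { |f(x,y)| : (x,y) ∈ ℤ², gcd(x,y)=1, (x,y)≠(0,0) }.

translate: b→-2 (≡4 mod 6), so (3,4,2)→(3,-2,1)
flip: (3,-2,1)→(1,2,3)
translate: b→0 (≡2 mod 2), so (1,2,3)→(1,0,2)
reduced (well bottom): (1,0,2) with a≤c, −a<b≤a
well minimum |f| = |-1| = 1 (negative-definite)

1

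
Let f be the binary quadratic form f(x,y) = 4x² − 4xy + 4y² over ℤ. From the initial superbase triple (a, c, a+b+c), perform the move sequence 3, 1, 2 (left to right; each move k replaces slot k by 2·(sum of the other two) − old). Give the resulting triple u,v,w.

start (4,4,4) = (f(1,0),f(0,1),f(1,1))
replace slot 3: 2·(4+4) − 4 = 12 → (4,4,12)
replace slot 1: 2·(4+12) − 4 = 28 → (28,4,12)
replace slot 2: 2·(28+12) − 4 = 76 → (28,76,12)

28,76,12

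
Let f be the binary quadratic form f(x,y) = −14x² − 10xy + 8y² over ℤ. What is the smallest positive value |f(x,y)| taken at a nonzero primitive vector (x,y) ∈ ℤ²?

descent: ρ → (8,10,-14)  [lands on river]
river: ρ → (-14,18,4)
river: ρ → (4,22,-4)
river: ρ → (-4,18,14)
river: ρ → (14,10,-8)
river: ρ → (-8,22,2)
river: ρ → (2,22,-8)
river: ρ → (-8,10,14)
river: ρ → (14,18,-4)
river: ρ → (-4,22,4)
river: ρ → (4,18,-14)
river: ρ → (-14,10,8)
river: ρ → (8,22,-2)
river: ρ → (-2,22,8)
closes: descent 1, river 14
min |a| on river = 2

2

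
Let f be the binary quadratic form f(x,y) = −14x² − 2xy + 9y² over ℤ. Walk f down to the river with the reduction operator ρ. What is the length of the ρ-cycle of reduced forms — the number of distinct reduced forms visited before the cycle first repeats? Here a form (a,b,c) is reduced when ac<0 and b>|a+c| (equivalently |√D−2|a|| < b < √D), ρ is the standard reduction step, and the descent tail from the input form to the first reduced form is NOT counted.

D = 508, ⌊√D⌋ = 22
descent: ρ → (9,20,-3)  [lands on river]
river: ρ → (-3,22,2)
river: ρ → (2,22,-3)
river: ρ → (-3,20,9)
river: ρ → (9,16,-7)
river: ρ → (-7,12,13)
river: ρ → (13,14,-6)
river: ρ → (-6,22,1)
river: ρ → (1,22,-6)
river: ρ → (-6,14,13)
river: ρ → (13,12,-7)
river: ρ → (-7,16,9)
ρ-cycle length = 12 (tail of 1 descent step not counted)

12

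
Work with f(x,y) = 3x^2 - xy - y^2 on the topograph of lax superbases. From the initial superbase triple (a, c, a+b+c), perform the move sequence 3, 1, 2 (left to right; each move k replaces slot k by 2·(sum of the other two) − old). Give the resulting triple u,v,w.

start (3,-1,1) = (f(1,0),f(0,1),f(1,1))
replace slot 3: 2·(3+(-1)) − 1 = 3 → (3,-1,3)
replace slot 1: 2·((-1)+3) − 3 = 1 → (1,-1,3)
replace slot 2: 2·(1+3) − (-1) = 9 → (1,9,3)

1,9,3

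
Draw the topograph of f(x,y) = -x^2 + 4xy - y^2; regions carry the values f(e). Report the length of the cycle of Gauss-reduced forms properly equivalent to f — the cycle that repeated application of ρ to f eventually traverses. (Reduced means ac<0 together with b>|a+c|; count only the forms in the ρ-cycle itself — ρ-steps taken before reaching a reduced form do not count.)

D = 12, ⌊√D⌋ = 3
descent: ρ → (-1,2,2)  [lands on river]
river: ρ → (2,2,-1)
ρ-cycle length = 2 (tail of 1 descent step not counted)

2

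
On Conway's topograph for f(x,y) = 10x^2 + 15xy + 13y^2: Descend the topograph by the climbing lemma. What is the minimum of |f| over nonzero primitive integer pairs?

translate: b→-5 (≡15 mod 20), so (10,15,13)→(10,-5,8)
flip: (10,-5,8)→(8,5,10)
reduced (well bottom): (8,5,10) with a≤c, −a<b≤a
well minimum = a = 8

8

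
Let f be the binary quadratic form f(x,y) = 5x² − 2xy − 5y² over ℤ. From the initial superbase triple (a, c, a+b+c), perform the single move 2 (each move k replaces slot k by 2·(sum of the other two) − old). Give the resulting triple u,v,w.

start (5,-5,-2) = (f(1,0),f(0,1),f(1,1))
replace slot 2: 2·(5+(-2)) − (-5) = 11 → (5,11,-2)

5,11,-2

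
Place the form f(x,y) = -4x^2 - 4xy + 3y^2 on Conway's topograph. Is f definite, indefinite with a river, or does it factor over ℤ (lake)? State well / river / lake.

D = b²−4ac = (-4)² − 4·(-4)·3 = 64
D = 8² is a perfect square ⇒ form factors over ℤ ⇒ lakes

lake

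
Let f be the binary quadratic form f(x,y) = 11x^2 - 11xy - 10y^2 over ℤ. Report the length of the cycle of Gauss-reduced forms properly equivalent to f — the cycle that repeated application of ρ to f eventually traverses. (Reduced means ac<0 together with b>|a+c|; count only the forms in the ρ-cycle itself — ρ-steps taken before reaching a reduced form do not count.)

D = 561, ⌊√D⌋ = 23
descent: ρ → (-10,11,11)  [lands on river]
river: ρ → (11,11,-10)
river: ρ → (-10,9,12)
river: ρ → (12,15,-7)
river: ρ → (-7,13,14)
river: ρ → (14,15,-6)
river: ρ → (-6,21,5)
river: ρ → (5,19,-10)
river: ρ → (-10,21,3)
river: ρ → (3,21,-10)
river: ρ → (-10,19,5)
river: ρ → (5,21,-6)
river: ρ → (-6,15,14)
river: ρ → (14,13,-7)
river: ρ → (-7,15,12)
river: ρ → (12,9,-10)
ρ-cycle length = 16 (tail of 1 descent step not counted)

16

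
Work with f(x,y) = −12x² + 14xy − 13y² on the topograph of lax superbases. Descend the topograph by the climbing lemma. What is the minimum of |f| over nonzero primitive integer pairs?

translate: b→10 (≡-14 mod 24), so (12,-14,13)→(12,10,11)
flip: (12,10,11)→(11,-10,12)
reduced (well bottom): (11,-10,12) with a≤c, −a<b≤a
well minimum |f| = |-11| = 11 (negative-definite)

11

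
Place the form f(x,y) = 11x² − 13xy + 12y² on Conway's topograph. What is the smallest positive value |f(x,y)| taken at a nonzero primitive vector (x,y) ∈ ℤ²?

translate: b→9 (≡-13 mod 22), so (11,-13,12)→(11,9,10)
flip: (11,9,10)→(10,-9,11)
reduced (well bottom): (10,-9,11) with a≤c, −a<b≤a
well minimum = a = 10

10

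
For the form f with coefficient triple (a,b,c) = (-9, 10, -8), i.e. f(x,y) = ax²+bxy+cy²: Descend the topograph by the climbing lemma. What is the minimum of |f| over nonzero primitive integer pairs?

translate: b→8 (≡-10 mod 18), so (9,-10,8)→(9,8,7)
flip: (9,8,7)→(7,-8,9)
translate: b→6 (≡-8 mod 14), so (7,-8,9)→(7,6,8)
reduced (well bottom): (7,6,8) with a≤c, −a<b≤a
well minimum |f| = |-7| = 7 (negative-definite)

7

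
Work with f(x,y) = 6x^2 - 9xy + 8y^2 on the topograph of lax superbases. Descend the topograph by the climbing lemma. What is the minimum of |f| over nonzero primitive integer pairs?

translate: b→3 (≡-9 mod 12), so (6,-9,8)→(6,3,5)
flip: (6,3,5)→(5,-3,6)
reduced (well bottom): (5,-3,6) with a≤c, −a<b≤a
well minimum = a = 5

5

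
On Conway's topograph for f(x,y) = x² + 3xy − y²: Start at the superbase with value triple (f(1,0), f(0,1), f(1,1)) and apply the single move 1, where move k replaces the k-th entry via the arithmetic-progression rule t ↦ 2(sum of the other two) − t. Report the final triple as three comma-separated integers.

start (1,-1,3) = (f(1,0),f(0,1),f(1,1))
replace slot 1: 2·((-1)+3) − 1 = 3 → (3,-1,3)

3,-1,3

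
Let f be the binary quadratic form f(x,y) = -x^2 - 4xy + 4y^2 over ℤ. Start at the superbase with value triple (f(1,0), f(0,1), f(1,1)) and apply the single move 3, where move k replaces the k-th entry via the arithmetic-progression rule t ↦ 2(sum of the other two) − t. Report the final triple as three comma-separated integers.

start (-1,4,-1) = (f(1,0),f(0,1),f(1,1))
replace slot 3: 2·((-1)+4) − (-1) = 7 → (-1,4,7)

-1,4,7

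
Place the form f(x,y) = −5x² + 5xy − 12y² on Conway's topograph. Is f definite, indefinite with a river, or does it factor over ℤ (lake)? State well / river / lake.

D = b²−4ac = 5² − 4·(-5)·(-12) = -215
D < 0 ⇒ definite ⇒ every region one sign ⇒ single well

well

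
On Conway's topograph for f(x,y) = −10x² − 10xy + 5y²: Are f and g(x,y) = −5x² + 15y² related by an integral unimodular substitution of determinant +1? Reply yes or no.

D₁ = 300, D₂ = 300
river cycle of f (length 2): (5, 10, -10), (-10, 10, 5)
river cycle of g (length 2): (-5, 10, 10), (10, 10, -5)
cycles differ ⇒ inequivalent

no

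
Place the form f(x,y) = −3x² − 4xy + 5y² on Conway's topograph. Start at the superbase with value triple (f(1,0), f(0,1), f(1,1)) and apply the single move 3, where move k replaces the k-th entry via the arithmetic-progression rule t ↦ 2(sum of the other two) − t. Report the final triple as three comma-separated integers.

start (-3,5,-2) = (f(1,0),f(0,1),f(1,1))
replace slot 3: 2·((-3)+5) − (-2) = 6 → (-3,5,6)

-3,5,6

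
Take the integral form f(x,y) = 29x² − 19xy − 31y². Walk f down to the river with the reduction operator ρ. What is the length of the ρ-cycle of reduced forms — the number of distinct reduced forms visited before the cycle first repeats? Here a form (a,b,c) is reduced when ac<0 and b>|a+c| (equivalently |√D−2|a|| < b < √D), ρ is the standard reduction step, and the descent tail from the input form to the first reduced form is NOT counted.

D = 3957, ⌊√D⌋ = 62
descent: ρ → (-31,19,29)  [lands on river]
river: ρ → (29,39,-21)
river: ρ → (-21,45,23)
river: ρ → (23,47,-19)
river: ρ → (-19,29,41)
river: ρ → (41,53,-7)
river: ρ → (-7,59,17)
river: ρ → (17,43,-31)
ρ-cycle length = 8 (tail of 1 descent step not counted)

8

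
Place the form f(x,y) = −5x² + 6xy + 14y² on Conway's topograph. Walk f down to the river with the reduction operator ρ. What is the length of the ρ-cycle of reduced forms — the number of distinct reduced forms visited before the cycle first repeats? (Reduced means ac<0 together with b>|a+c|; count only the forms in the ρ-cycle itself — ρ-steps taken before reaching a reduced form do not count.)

D = 316, ⌊√D⌋ = 17
descent: ρ → (14,-6,-5)
descent: ρ → (-5,16,3)  [lands on river]
river: ρ → (3,14,-10)
river: ρ → (-10,6,7)
river: ρ → (7,8,-9)
river: ρ → (-9,10,6)
river: ρ → (6,14,-5)
ρ-cycle length = 6 (tail of 2 descent steps not counted)

6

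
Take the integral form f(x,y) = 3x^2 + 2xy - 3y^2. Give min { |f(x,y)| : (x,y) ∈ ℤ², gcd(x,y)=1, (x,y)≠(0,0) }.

river: ρ → (-3,4,2)
river: ρ → (2,4,-3)
river: ρ → (-3,2,3)
river: ρ → (3,4,-2)
river: ρ → (-2,4,3)
river: ρ → (3,2,-3)
closes: descent 0, river 6
min |a| on river = 2

2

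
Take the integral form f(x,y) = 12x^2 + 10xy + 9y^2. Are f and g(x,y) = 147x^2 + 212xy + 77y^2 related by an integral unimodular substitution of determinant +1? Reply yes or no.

D₁ = -332, D₂ = -332
f: flip: (12,10,9)→(9,-10,12)
f: translate: b→8 (≡-10 mod 18), so (9,-10,12)→(9,8,11)
f: reduced (well bottom): (9,8,11) with a≤c, −a<b≤a
g: translate: b→-82 (≡212 mod 294), so (147,212,77)→(147,-82,12)
g: flip: (147,-82,12)→(12,82,147)
g: translate: b→10 (≡82 mod 24), so (12,82,147)→(12,10,9)
g: flip: (12,10,9)→(9,-10,12)
g: translate: b→8 (≡-10 mod 18), so (9,-10,12)→(9,8,11)
g: reduced (well bottom): (9,8,11) with a≤c, −a<b≤a
reduced forms (9, 8, 11) vs (9, 8, 11) ⇒ equivalent

yes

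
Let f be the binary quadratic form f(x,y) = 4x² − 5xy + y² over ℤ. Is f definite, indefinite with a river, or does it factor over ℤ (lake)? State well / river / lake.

D = b²−4ac = (-5)² − 4·4·1 = 9
D = 3² is a perfect square ⇒ form factors over ℤ ⇒ lakes

lake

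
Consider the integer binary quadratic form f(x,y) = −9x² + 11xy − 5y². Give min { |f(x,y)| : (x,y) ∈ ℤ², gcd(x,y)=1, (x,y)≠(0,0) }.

translate: b→7 (≡-11 mod 18), so (9,-11,5)→(9,7,3)
flip: (9,7,3)→(3,-7,9)
translate: b→-1 (≡-7 mod 6), so (3,-7,9)→(3,-1,5)
reduced (well bottom): (3,-1,5) with a≤c, −a<b≤a
well minimum |f| = |-3| = 3 (negative-definite)

3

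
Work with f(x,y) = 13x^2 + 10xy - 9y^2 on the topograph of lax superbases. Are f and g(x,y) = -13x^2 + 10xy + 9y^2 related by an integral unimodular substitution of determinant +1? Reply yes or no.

D₁ = 568, D₂ = 568
river cycle of f (length 6): (-9, 8, 14), (14, 20, -3), (-3, 22, 7), (7, 20, -6), (-6, 16, 13), (13, 10, -9)
river cycle of g (length 6): (9, 8, -14), (-14, 20, 3), (3, 22, -7), (-7, 20, 6), (6, 16, -13), (-13, 10, 9)
cycles differ ⇒ inequivalent

no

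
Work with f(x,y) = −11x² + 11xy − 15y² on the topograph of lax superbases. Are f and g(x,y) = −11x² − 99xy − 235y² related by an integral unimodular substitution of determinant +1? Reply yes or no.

D₁ = -539, D₂ = -539
f is negative-definite; reduce −f:
−f: translate: b→11 (≡-11 mod 22), so (11,-11,15)→(11,11,15)
−f: reduced (well bottom): (11,11,15) with a≤c, −a<b≤a
flip sign back: reduced form of f is (-11,-11,-15)
g is negative-definite; reduce −g:
−g: translate: b→11 (≡99 mod 22), so (11,99,235)→(11,11,15)
−g: reduced (well bottom): (11,11,15) with a≤c, −a<b≤a
flip sign back: reduced form of g is (-11,-11,-15)
reduced forms (-11, -11, -15) vs (-11, -11, -15) ⇒ equivalent

yes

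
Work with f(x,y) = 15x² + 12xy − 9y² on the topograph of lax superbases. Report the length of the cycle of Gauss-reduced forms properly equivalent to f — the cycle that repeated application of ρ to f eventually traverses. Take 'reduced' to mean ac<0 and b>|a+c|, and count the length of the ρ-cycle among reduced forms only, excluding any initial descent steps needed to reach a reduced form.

D = 684, ⌊√D⌋ = 26
river: ρ → (-9,24,3)
river: ρ → (3,24,-9)
river: ρ → (-9,12,15)
river: ρ → (15,18,-6)
river: ρ → (-6,18,15)
river: ρ → (15,12,-9)
ρ-cycle length = 6 (tail of 0 descent steps not counted)

6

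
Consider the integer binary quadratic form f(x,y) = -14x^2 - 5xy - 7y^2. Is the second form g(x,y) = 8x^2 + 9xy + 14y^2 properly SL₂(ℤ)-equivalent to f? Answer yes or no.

D₁ = -367, D₂ = -367
f is negative-definite; reduce −f:
−f: flip: (14,5,7)→(7,-5,14)
−f: reduced (well bottom): (7,-5,14) with a≤c, −a<b≤a
flip sign back: reduced form of f is (-7,5,-14)
g: translate: b→-7 (≡9 mod 16), so (8,9,14)→(8,-7,13)
g: reduced (well bottom): (8,-7,13) with a≤c, −a<b≤a
reduced forms (-7, 5, -14) vs (8, -7, 13) ⇒ inequivalent

no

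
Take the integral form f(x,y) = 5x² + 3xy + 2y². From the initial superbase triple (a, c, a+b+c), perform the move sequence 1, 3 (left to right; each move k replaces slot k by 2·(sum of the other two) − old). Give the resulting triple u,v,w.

start (5,2,10) = (f(1,0),f(0,1),f(1,1))
replace slot 1: 2·(2+10) − 5 = 19 → (19,2,10)
replace slot 3: 2·(19+2) − 10 = 32 → (19,2,32)

19,2,32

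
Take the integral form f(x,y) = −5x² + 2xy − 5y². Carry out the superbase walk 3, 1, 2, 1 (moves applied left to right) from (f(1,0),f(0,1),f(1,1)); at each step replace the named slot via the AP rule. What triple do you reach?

start (-5,-5,-8) = (f(1,0),f(0,1),f(1,1))
replace slot 3: 2·((-5)+(-5)) − (-8) = -12 → (-5,-5,-12)
replace slot 1: 2·((-5)+(-12)) − (-5) = -29 → (-29,-5,-12)
replace slot 2: 2·((-29)+(-12)) − (-5) = -77 → (-29,-77,-12)
replace slot 1: 2·((-77)+(-12)) − (-29) = -149 → (-149,-77,-12)

-149,-77,-12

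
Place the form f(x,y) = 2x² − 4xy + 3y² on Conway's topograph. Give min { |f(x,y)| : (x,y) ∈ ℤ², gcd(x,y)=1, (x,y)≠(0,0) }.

translate: b→0 (≡-4 mod 4), so (2,-4,3)→(2,0,1)
flip: (2,0,1)→(1,0,2)
reduced (well bottom): (1,0,2) with a≤c, −a<b≤a
well minimum = a = 1

1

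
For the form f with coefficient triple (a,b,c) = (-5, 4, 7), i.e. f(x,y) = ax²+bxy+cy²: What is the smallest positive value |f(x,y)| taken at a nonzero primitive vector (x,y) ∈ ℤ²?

river: ρ → (7,10,-2)
river: ρ → (-2,10,7)
river: ρ → (7,4,-5)
river: ρ → (-5,6,6)
river: ρ → (6,6,-5)
river: ρ → (-5,4,7)
closes: descent 0, river 6
min |a| on river = 2

2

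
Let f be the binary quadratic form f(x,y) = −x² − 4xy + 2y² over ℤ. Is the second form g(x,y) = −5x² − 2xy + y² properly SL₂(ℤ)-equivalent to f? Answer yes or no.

D₁ = 24, D₂ = 24
river cycle of f (length 2): (2, 4, -1), (-1, 4, 2)
river cycle of g (length 2): (1, 4, -2), (-2, 4, 1)
cycles differ ⇒ inequivalent

no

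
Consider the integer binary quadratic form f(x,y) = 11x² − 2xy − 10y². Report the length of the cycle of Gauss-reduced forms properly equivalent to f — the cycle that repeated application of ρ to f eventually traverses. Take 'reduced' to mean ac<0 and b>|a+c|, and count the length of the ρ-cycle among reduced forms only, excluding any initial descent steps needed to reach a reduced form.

D = 444, ⌊√D⌋ = 21
descent: ρ → (-10,2,11)  [lands on river]
river: ρ → (11,20,-1)
river: ρ → (-1,20,11)
river: ρ → (11,2,-10)
river: ρ → (-10,18,3)
river: ρ → (3,18,-10)
ρ-cycle length = 6 (tail of 1 descent step not counted)

6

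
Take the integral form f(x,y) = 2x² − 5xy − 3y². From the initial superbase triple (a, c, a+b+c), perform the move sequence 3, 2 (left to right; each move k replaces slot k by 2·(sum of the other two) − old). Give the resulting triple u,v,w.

start (2,-3,-6) = (f(1,0),f(0,1),f(1,1))
replace slot 3: 2·(2+(-3)) − (-6) = 4 → (2,-3,4)
replace slot 2: 2·(2+4) − (-3) = 15 → (2,15,4)

2,15,4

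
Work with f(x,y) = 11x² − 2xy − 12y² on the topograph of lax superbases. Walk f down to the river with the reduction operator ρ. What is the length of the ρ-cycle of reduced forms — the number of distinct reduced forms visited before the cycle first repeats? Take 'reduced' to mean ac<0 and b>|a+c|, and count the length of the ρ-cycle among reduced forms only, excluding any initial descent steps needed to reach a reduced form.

D = 532, ⌊√D⌋ = 23
descent: ρ → (-12,2,11)  [lands on river]
river: ρ → (11,20,-3)
river: ρ → (-3,22,4)
river: ρ → (4,18,-13)
river: ρ → (-13,8,9)
river: ρ → (9,10,-12)
river: ρ → (-12,14,7)
river: ρ → (7,14,-12)
river: ρ → (-12,10,9)
river: ρ → (9,8,-13)
river: ρ → (-13,18,4)
river: ρ → (4,22,-3)
river: ρ → (-3,20,11)
river: ρ → (11,2,-12)
river: ρ → (-12,22,1)
river: ρ → (1,22,-12)
ρ-cycle length = 16 (tail of 1 descent step not counted)

16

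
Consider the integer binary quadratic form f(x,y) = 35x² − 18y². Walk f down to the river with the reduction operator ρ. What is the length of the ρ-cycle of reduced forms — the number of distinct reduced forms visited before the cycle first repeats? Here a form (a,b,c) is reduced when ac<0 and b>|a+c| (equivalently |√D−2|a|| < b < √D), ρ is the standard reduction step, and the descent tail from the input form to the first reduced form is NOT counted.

D = 2520, ⌊√D⌋ = 50
descent: ρ → (-18,36,17)  [lands on river]
river: ρ → (17,32,-22)
river: ρ → (-22,12,27)
river: ρ → (27,42,-7)
river: ρ → (-7,42,27)
river: ρ → (27,12,-22)
river: ρ → (-22,32,17)
river: ρ → (17,36,-18)
ρ-cycle length = 8 (tail of 1 descent step not counted)

8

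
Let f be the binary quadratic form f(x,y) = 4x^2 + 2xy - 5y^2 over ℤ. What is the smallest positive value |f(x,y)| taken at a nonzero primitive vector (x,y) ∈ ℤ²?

river: ρ → (-5,8,1)
river: ρ → (1,8,-5)
river: ρ → (-5,2,4)
river: ρ → (4,6,-3)
river: ρ → (-3,6,4)
river: ρ → (4,2,-5)
closes: descent 0, river 6
min |a| on river = 1

1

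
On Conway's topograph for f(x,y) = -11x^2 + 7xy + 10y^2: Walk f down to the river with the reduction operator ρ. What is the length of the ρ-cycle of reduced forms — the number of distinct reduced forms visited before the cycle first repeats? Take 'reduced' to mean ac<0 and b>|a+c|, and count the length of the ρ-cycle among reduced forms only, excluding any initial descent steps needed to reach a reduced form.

D = 489, ⌊√D⌋ = 22
river: ρ → (10,13,-8)
river: ρ → (-8,19,4)
river: ρ → (4,21,-3)
river: ρ → (-3,21,4)
river: ρ → (4,19,-8)
river: ρ → (-8,13,10)
river: ρ → (10,7,-11)
river: ρ → (-11,15,6)
river: ρ → (6,21,-2)
river: ρ → (-2,19,16)
river: ρ → (16,13,-5)
river: ρ → (-5,17,10)
river: ρ → (10,3,-12)
river: ρ → (-12,21,1)
river: ρ → (1,21,-12)
river: ρ → (-12,3,10)
river: ρ → (10,17,-5)
river: ρ → (-5,13,16)
river: ρ → (16,19,-2)
river: ρ → (-2,21,6)
river: ρ → (6,15,-11)
river: ρ → (-11,7,10)
ρ-cycle length = 22 (tail of 0 descent steps not counted)

22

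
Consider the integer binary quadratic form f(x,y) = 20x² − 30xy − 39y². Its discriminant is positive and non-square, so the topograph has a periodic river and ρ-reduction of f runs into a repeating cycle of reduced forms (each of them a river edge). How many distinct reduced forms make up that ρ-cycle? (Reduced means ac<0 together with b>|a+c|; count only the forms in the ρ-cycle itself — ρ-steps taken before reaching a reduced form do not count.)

D = 4020, ⌊√D⌋ = 63
descent: ρ → (-39,30,20)  [lands on river]
river: ρ → (20,50,-19)
river: ρ → (-19,26,44)
river: ρ → (44,62,-1)
river: ρ → (-1,62,44)
river: ρ → (44,26,-19)
river: ρ → (-19,50,20)
river: ρ → (20,30,-39)
river: ρ → (-39,48,11)
river: ρ → (11,62,-4)
river: ρ → (-4,58,41)
river: ρ → (41,24,-21)
river: ρ → (-21,60,5)
river: ρ → (5,60,-21)
river: ρ → (-21,24,41)
river: ρ → (41,58,-4)
river: ρ → (-4,62,11)
river: ρ → (11,48,-39)
ρ-cycle length = 18 (tail of 1 descent step not counted)

18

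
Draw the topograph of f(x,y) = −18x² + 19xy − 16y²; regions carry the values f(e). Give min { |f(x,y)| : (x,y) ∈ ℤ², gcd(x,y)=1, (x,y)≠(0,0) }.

translate: b→17 (≡-19 mod 36), so (18,-19,16)→(18,17,15)
flip: (18,17,15)→(15,-17,18)
translate: b→13 (≡-17 mod 30), so (15,-17,18)→(15,13,16)
reduced (well bottom): (15,13,16) with a≤c, −a<b≤a
well minimum |f| = |-15| = 15 (negative-definite)

15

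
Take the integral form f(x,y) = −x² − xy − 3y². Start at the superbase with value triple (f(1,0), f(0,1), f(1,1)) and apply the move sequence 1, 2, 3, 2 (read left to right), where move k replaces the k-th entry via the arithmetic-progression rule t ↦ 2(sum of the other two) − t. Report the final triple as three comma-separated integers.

start (-1,-3,-5) = (f(1,0),f(0,1),f(1,1))
replace slot 1: 2·((-3)+(-5)) − (-1) = -15 → (-15,-3,-5)
replace slot 2: 2·((-15)+(-5)) − (-3) = -37 → (-15,-37,-5)
replace slot 3: 2·((-15)+(-37)) − (-5) = -99 → (-15,-37,-99)
replace slot 2: 2·((-15)+(-99)) − (-37) = -191 → (-15,-191,-99)

-15,-191,-99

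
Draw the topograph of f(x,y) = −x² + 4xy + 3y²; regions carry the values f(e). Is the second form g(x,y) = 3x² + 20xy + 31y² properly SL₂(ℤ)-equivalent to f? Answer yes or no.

D₁ = 28, D₂ = 28
river cycle of f (length 4): (3, 2, -2), (-2, 2, 3), (3, 4, -1), (-1, 4, 3)
river cycle of g (length 4): (3, 2, -2), (-2, 2, 3), (3, 4, -1), (-1, 4, 3)
cycles coincide ⇒ equivalent

yes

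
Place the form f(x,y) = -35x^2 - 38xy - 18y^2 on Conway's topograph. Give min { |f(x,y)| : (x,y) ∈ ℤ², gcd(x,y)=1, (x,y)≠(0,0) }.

translate: b→-32 (≡38 mod 70), so (35,38,18)→(35,-32,15)
flip: (35,-32,15)→(15,32,35)
translate: b→2 (≡32 mod 30), so (15,32,35)→(15,2,18)
reduced (well bottom): (15,2,18) with a≤c, −a<b≤a
well minimum |f| = |-15| = 15 (negative-definite)

15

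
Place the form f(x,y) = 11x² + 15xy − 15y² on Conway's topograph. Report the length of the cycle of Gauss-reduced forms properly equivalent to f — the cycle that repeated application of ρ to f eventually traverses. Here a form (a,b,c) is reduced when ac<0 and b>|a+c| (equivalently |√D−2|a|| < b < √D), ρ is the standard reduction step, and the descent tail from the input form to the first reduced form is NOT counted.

D = 885, ⌊√D⌋ = 29
river: ρ → (-15,15,11)
river: ρ → (11,29,-1)
river: ρ → (-1,29,11)
river: ρ → (11,15,-15)
ρ-cycle length = 4 (tail of 0 descent steps not counted)

4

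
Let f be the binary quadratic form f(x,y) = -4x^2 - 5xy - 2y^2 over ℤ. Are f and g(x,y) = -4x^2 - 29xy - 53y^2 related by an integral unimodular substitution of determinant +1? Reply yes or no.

D₁ = -7, D₂ = -7
f is negative-definite; reduce −f:
−f: translate: b→-3 (≡5 mod 8), so (4,5,2)→(4,-3,1)
−f: flip: (4,-3,1)→(1,3,4)
−f: translate: b→1 (≡3 mod 2), so (1,3,4)→(1,1,2)
−f: reduced (well bottom): (1,1,2) with a≤c, −a<b≤a
flip sign back: reduced form of f is (-1,-1,-2)
g is negative-definite; reduce −g:
−g: translate: b→-3 (≡29 mod 8), so (4,29,53)→(4,-3,1)
−g: flip: (4,-3,1)→(1,3,4)
−g: translate: b→1 (≡3 mod 2), so (1,3,4)→(1,1,2)
−g: reduced (well bottom): (1,1,2) with a≤c, −a<b≤a
flip sign back: reduced form of g is (-1,-1,-2)
reduced forms (-1, -1, -2) vs (-1, -1, -2) ⇒ equivalent

yes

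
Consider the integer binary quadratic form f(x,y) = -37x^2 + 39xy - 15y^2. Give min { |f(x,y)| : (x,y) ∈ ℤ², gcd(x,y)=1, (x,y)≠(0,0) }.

translate: b→35 (≡-39 mod 74), so (37,-39,15)→(37,35,13)
flip: (37,35,13)→(13,-35,37)
translate: b→-9 (≡-35 mod 26), so (13,-35,37)→(13,-9,15)
reduced (well bottom): (13,-9,15) with a≤c, −a<b≤a
well minimum |f| = |-13| = 13 (negative-definite)

13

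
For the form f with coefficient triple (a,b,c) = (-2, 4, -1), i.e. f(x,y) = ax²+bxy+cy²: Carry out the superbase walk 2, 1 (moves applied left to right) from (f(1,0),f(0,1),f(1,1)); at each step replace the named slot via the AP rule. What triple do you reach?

start (-2,-1,1) = (f(1,0),f(0,1),f(1,1))
replace slot 2: 2·((-2)+1) − (-1) = -1 → (-2,-1,1)
replace slot 1: 2·((-1)+1) − (-2) = 2 → (2,-1,1)

2,-1,1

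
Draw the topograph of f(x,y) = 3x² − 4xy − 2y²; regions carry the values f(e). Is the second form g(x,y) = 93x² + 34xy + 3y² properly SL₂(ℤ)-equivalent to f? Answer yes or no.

D₁ = 40, D₂ = 40
river cycle of f (length 6): (-2, 4, 3), (3, 2, -3), (-3, 4, 2), (2, 4, -3), (-3, 2, 3), (3, 4, -2)
river cycle of g (length 6): (3, 2, -3), (-3, 4, 2), (2, 4, -3), (-3, 2, 3), (3, 4, -2), (-2, 4, 3)
cycles coincide ⇒ equivalent

yes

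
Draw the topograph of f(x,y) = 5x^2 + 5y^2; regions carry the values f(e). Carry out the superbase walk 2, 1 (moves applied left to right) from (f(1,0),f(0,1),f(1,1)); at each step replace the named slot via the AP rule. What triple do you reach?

start (5,5,10) = (f(1,0),f(0,1),f(1,1))
replace slot 2: 2·(5+10) − 5 = 25 → (5,25,10)
replace slot 1: 2·(25+10) − 5 = 65 → (65,25,10)

65,25,10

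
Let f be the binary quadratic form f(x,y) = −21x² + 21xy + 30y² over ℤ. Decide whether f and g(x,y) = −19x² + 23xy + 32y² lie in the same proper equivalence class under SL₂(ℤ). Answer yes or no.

D₁ = 2961, D₂ = 2961
river cycle of f (length 16): (30, 39, -12), (-12, 33, 39), (39, 45, -6), (-6, 51, 15), (15, 39, -24), (-24, 9, 30), (30, 51, -3), (-3, 51, 30), (30, 9, -24), (-24, 39, 15), … (6 more)
river cycle of g (length 14): (32, 41, -10), (-10, 39, 36), (36, 33, -13), (-13, 45, 18), (18, 27, -31), (-31, 35, 14), (14, 49, -10), (-10, 51, 9), (9, 39, -40), (-40, 41, 8), … (4 more)
cycles differ ⇒ inequivalent

no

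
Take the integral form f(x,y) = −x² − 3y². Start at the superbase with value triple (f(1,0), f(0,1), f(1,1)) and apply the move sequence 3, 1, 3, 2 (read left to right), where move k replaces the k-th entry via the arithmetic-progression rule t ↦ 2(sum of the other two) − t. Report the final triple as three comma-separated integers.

start (-1,-3,-4) = (f(1,0),f(0,1),f(1,1))
replace slot 3: 2·((-1)+(-3)) − (-4) = -4 → (-1,-3,-4)
replace slot 1: 2·((-3)+(-4)) − (-1) = -13 → (-13,-3,-4)
replace slot 3: 2·((-13)+(-3)) − (-4) = -28 → (-13,-3,-28)
replace slot 2: 2·((-13)+(-28)) − (-3) = -79 → (-13,-79,-28)

-13,-79,-28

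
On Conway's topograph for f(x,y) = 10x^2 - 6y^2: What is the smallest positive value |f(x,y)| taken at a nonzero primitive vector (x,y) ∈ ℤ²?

descent: ρ → (-6,12,4)  [lands on river]
river: ρ → (4,12,-6)
closes: descent 1, river 2
min |a| on river = 4

4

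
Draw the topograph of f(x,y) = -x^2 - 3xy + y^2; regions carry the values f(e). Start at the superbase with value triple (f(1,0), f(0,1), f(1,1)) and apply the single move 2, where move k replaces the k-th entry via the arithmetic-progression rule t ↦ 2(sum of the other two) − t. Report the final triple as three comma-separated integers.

start (-1,1,-3) = (f(1,0),f(0,1),f(1,1))
replace slot 2: 2·((-1)+(-3)) − 1 = -9 → (-1,-9,-3)

-1,-9,-3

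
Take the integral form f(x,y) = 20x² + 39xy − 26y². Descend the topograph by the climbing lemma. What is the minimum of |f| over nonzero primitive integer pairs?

river: ρ → (-26,13,33)
river: ρ → (33,53,-6)
river: ρ → (-6,55,24)
river: ρ → (24,41,-20)
river: ρ → (-20,39,26)
river: ρ → (26,13,-33)
river: ρ → (-33,53,6)
river: ρ → (6,55,-24)
river: ρ → (-24,41,20)
river: ρ → (20,39,-26)
closes: descent 0, river 10
min |a| on river = 6

6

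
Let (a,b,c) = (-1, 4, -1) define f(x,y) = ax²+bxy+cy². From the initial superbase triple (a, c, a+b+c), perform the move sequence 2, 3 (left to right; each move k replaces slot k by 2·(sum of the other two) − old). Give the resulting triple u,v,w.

start (-1,-1,2) = (f(1,0),f(0,1),f(1,1))
replace slot 2: 2·((-1)+2) − (-1) = 3 → (-1,3,2)
replace slot 3: 2·((-1)+3) − 2 = 2 → (-1,3,2)

-1,3,2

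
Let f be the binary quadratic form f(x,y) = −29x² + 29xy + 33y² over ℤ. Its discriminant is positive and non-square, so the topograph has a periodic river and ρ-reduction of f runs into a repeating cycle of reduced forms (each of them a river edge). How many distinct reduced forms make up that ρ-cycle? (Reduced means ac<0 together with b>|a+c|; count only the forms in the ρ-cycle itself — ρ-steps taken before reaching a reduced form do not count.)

D = 4669, ⌊√D⌋ = 68
river: ρ → (33,37,-25)
river: ρ → (-25,63,7)
river: ρ → (7,63,-25)
river: ρ → (-25,37,33)
river: ρ → (33,29,-29)
river: ρ → (-29,29,33)
ρ-cycle length = 6 (tail of 0 descent steps not counted)

6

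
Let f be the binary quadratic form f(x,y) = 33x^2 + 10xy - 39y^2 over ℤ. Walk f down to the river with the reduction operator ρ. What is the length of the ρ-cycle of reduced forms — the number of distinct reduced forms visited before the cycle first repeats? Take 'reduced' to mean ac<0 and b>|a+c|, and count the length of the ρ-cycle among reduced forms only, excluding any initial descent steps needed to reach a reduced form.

D = 5248, ⌊√D⌋ = 72
river: ρ → (-39,68,4)
river: ρ → (4,68,-39)
river: ρ → (-39,10,33)
river: ρ → (33,56,-16)
river: ρ → (-16,72,1)
river: ρ → (1,72,-16)
river: ρ → (-16,56,33)
river: ρ → (33,10,-39)
ρ-cycle length = 8 (tail of 0 descent steps not counted)

8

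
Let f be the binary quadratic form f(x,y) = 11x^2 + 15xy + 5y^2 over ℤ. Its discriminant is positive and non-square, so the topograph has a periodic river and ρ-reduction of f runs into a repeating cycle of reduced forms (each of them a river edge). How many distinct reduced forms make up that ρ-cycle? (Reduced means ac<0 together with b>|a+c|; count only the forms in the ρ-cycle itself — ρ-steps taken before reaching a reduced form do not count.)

D = 5, ⌊√D⌋ = 2
descent: ρ → (5,5,1)
descent: ρ → (1,1,-1)  [lands on river]
river: ρ → (-1,1,1)
ρ-cycle length = 2 (tail of 2 descent steps not counted)

2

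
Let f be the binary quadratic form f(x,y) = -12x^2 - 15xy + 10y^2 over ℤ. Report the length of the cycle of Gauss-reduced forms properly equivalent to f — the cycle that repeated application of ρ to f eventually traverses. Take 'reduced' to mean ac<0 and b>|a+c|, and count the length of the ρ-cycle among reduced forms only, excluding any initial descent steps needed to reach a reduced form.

D = 705, ⌊√D⌋ = 26
descent: ρ → (10,15,-12)  [lands on river]
river: ρ → (-12,9,13)
river: ρ → (13,17,-8)
river: ρ → (-8,15,15)
river: ρ → (15,15,-8)
river: ρ → (-8,17,13)
river: ρ → (13,9,-12)
river: ρ → (-12,15,10)
river: ρ → (10,25,-2)
river: ρ → (-2,23,22)
river: ρ → (22,21,-3)
river: ρ → (-3,21,22)
river: ρ → (22,23,-2)
river: ρ → (-2,25,10)
ρ-cycle length = 14 (tail of 1 descent step not counted)

14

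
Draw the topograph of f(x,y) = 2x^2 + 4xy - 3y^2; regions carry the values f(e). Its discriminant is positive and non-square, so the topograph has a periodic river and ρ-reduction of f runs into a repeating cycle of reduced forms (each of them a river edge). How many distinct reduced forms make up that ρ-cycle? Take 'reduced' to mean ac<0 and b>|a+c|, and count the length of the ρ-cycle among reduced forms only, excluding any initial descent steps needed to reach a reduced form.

D = 40, ⌊√D⌋ = 6
river: ρ → (-3,2,3)
river: ρ → (3,4,-2)
river: ρ → (-2,4,3)
river: ρ → (3,2,-3)
river: ρ → (-3,4,2)
river: ρ → (2,4,-3)
ρ-cycle length = 6 (tail of 0 descent steps not counted)

6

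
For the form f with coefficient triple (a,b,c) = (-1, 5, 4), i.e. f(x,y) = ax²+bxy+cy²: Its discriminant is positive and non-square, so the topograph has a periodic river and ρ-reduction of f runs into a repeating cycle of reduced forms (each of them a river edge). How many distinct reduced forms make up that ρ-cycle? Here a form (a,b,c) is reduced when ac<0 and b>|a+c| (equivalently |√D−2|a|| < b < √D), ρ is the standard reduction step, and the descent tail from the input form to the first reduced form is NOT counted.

D = 41, ⌊√D⌋ = 6
river: ρ → (4,3,-2)
river: ρ → (-2,5,2)
river: ρ → (2,3,-4)
river: ρ → (-4,5,1)
river: ρ → (1,5,-4)
river: ρ → (-4,3,2)
river: ρ → (2,5,-2)
river: ρ → (-2,3,4)
river: ρ → (4,5,-1)
river: ρ → (-1,5,4)
ρ-cycle length = 10 (tail of 0 descent steps not counted)

10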